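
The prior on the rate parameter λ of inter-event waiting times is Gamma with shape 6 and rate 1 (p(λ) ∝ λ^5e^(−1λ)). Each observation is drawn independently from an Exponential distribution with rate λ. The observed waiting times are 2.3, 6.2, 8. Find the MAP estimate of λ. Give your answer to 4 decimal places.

The Exponential(rate=λ) likelihood is ∝ λ^n e^(−λΣtᵢ). Here n = 3 and Σtᵢ = 2.3 + 6.2 + 8 = 16.5.
Posterior ∝ λ^5e^(−1λ) · λ^3e^(−16.5λ) = λ^8e^(−17.5λ), i.e. Gamma(9, 17.5).
Mode = (a−1)/b = 8/17.5 ≈ 0.4571.

λ̂_MAP = 0.4571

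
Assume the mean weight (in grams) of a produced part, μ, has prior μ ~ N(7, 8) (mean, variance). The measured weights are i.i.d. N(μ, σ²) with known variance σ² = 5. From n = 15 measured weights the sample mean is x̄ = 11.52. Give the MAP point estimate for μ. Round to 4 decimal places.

μ̂_MAP = 11.3392

n = 15, x̄ = 11.52.
For a Normal prior and Normal likelihood with known variance, the posterior is Normal; its mode equals its mean, the precision-weighted average.
Prior precision 1/σ₀² = 1/8 = 0.125; data precision n/σ² = 15/5 = 3.
μ̂ = (0.125·7 + 3·11.52) / (0.125 + 3) = 35.435/3.125 = 11.3392.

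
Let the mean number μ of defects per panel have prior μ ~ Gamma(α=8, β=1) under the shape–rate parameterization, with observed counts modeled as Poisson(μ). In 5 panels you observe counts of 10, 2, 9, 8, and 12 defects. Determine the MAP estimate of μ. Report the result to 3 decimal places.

μ̂_MAP = 8.000

Σxᵢ = 10+2+9+8+12 = 41, with n = 5.
Posterior ∝ μ^7e^(−1μ) · μ^41e^(−5μ) = μ^48e^(−6μ), i.e. Gamma(shape=49, rate=6).
The mode of a Gamma(a, b) with a ≥ 1 (shape–rate) is (a−1)/b = 48/6 ≈ 8.000.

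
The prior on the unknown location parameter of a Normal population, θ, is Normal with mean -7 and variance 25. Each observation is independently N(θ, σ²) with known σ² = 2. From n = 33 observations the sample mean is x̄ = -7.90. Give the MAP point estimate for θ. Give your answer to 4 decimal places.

θ̂_MAP = -7.8978

n = 33, x̄ = -7.90.
For a Normal prior and Normal likelihood with known variance, the posterior is Normal; its mode equals its mean, the precision-weighted average.
Prior precision 1/σ₀² = 1/25 = 0.04; data precision n/σ² = 33/2 = 16.5.
θ̂ = (0.04·(-7) + 16.5·(-7.9)) / (0.04 + 16.5) = (-130.63)/16.54 = -13063/1654 ≈ -7.8978.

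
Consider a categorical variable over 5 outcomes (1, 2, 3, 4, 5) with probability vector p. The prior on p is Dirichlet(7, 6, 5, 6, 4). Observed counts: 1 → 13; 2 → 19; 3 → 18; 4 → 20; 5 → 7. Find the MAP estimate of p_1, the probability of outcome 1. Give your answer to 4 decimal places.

MAP estimate: 0.1900

The posterior is Dirichlet(αᵢ + nᵢ) = Dirichlet(20, 25, 23, 26, 11).
For a Dirichlet(a₁,…,a_K) with all aᵢ > 1, the mode has j-th component (aⱼ − 1)/(Σaᵢ − K).
Here Σaᵢ = 105 and K = 5, so p_1 = (20 − 1)/(105 − 5) = 19/100 ≈ 0.1900.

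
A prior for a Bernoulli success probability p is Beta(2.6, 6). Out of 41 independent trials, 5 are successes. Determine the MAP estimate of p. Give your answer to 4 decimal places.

Prior: Beta(2.6, 6).
Data: 5 successes in 41 trials. The binomial likelihood contributes p^5(1−p)^36, so the posterior is Beta(2.6+5, 6+36) = Beta(7.6, 42).
For Beta(a, b) with a, b > 1 the mode is (a−1)/(a+b−2) = 6.6/47.6 ≈ 0.1387.

p̂_MAP = 0.1387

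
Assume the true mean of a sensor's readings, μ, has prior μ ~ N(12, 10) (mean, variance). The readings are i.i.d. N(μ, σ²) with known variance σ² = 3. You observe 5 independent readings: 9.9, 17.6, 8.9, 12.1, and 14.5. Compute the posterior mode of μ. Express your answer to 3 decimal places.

n = 5; x̄ = (9.9 + 17.6 + 8.9 + 12.1 + 14.5)/5 = 63/5 = 12.6.
For a Normal prior and Normal likelihood with known variance, the posterior is Normal; its mode equals its mean, the precision-weighted average.
Prior precision 1/σ₀² = 1/10 = 0.1; data precision n/σ² = 5/3.
μ̂ = (0.1·12 + (5/3)·12.6) / (0.1 + 5/3) = 22.2/(53/30) = 666/53 ≈ 12.566.

μ̂_MAP = 12.566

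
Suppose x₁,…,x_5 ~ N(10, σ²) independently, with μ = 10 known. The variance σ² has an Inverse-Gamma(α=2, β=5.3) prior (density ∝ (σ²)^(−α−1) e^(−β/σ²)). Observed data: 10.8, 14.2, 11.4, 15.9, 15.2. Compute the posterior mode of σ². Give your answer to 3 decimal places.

Sum of squared deviations about the known mean: SS = (10.8−10)² + (14.2−10)² + (11.4−10)² + (15.9−10)² + (15.2−10)² = 82.09.
The Normal likelihood contributes (σ²)^(−n/2) exp(−SS/(2σ²)), so the posterior is Inverse-Gamma(α + n/2, β + SS/2) = Inverse-Gamma(4.5, 46.345).
The mode of Inverse-Gamma(a, b) is b/(a+1) = 46.345/5.5 ≈ 8.426.

σ̂²_MAP = 8.426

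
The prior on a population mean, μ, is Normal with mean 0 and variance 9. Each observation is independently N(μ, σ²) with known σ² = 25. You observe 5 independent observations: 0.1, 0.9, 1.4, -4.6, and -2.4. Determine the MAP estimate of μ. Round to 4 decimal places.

μ̂_MAP = -0.5914

n = 5; x̄ = (0.1 + 0.9 + 1.4 + (-4.6) + (-2.4))/5 = -4.6/5 = -0.92.
For a Normal prior and Normal likelihood with known variance, the posterior is Normal; its mode equals its mean, the precision-weighted average.
Prior precision 1/σ₀² = 1/9; data precision n/σ² = 5/25 = 0.2.
μ̂ = ((1/9)·0 + 0.2·(-0.92)) / (1/9 + 0.2) = (-0.184)/(14/45) = -207/350 ≈ -0.5914.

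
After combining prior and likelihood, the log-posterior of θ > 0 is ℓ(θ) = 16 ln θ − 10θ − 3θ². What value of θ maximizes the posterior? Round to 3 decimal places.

θ̂_MAP = 1.000

ℓ'(θ) = 16/θ − 10 − 6θ. Setting this to zero and multiplying by θ: 6θ² + 10θ − 16 = 0.
θ = (−10 + √(10² + 4·6·16)) / (2·6) = (−10 + √484) / 12 = (−10 + 22)/12 = 1.
ℓ''(θ) = −16/θ² − 6 < 0, confirming a maximum.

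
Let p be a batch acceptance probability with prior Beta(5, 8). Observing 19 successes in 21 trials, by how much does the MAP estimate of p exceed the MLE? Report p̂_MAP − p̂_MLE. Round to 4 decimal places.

Posterior is Beta(24, 10); MAP = (24−1)/(34−2) = 23/32 ≈ 0.71875.
MLE ignores the prior: p̂_MLE = k/n = 19/21 ≈ 0.90476.
Difference = 23/32 − 19/21 = -125/672 ≈ -0.1860.

MAP − MLE = -0.1860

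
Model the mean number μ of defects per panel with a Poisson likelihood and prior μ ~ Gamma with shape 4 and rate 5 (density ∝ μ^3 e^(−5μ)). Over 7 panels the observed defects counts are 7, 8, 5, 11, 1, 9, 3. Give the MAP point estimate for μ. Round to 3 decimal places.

Σxᵢ = 7+8+5+11+1+9+3 = 44, with n = 7.
Posterior ∝ μ^3e^(−5μ) · μ^44e^(−7μ) = μ^47e^(−12μ), i.e. Gamma(shape=48, rate=12).
The mode of a Gamma(a, b) with a ≥ 1 (shape–rate) is (a−1)/b = 47/12 ≈ 3.917.

μ̂_MAP = 3.917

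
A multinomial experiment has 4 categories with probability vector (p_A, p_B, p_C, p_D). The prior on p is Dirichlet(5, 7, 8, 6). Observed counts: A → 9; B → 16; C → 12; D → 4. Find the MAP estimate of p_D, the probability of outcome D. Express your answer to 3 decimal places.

MAP estimate of p_D = 0.143

The posterior is Dirichlet(αᵢ + nᵢ) = Dirichlet(14, 23, 20, 10).
For a Dirichlet(a₁,…,a_K) with all aᵢ > 1, the mode has j-th component (aⱼ − 1)/(Σaᵢ − K).
Here Σaᵢ = 67 and K = 4, so p_D = (10 − 1)/(67 − 4) = 9/63 ≈ 0.143.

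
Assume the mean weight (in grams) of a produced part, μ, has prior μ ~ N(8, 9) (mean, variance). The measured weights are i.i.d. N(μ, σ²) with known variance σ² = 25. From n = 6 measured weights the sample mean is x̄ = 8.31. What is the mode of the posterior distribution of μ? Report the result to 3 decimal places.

n = 6, x̄ = 8.31.
For a Normal prior and Normal likelihood with known variance, the posterior is Normal; its mode equals its mean, the precision-weighted average.
Prior precision 1/σ₀² = 1/9; data precision n/σ² = 6/25 = 0.24.
μ̂ = ((1/9)·8 + 0.24·8.31) / (1/9 + 0.24) = (32437/11250)/(79/225) = 32437/3950 ≈ 8.212.

μ̂_MAP = 8.212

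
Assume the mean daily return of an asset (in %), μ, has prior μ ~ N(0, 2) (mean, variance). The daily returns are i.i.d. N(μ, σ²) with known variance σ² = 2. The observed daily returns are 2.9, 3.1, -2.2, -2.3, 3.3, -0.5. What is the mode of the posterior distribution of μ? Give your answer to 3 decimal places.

μ̂_MAP = 0.614

n = 6; x̄ = (2.9 + 3.1 + (-2.2) + (-2.3) + 3.3 + (-0.5))/6 = 4.3/6 = 43/60 ≈ 0.7167.
For a Normal prior and Normal likelihood with known variance, the posterior is Normal; its mode equals its mean, the precision-weighted average.
Prior precision 1/σ₀² = 1/2 = 0.5; data precision n/σ² = 6/2 = 3.
μ̂ = (0.5·0 + 3·(43/60)) / (0.5 + 3) = 2.15/3.5 = 43/70 ≈ 0.614.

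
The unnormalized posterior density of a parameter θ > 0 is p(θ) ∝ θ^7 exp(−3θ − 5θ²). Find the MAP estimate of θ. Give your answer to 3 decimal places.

θ̂_MAP = 0.700

ℓ'(θ) = 7/θ − 3 − 10θ. Setting this to zero and multiplying by θ: 10θ² + 3θ − 7 = 0.
θ = (−3 + √(3² + 4·10·7)) / (2·10) = (−3 + √289) / 20 = (−3 + 17)/20 = 7/10.
ℓ''(θ) = −7/θ² − 10 < 0, confirming a maximum.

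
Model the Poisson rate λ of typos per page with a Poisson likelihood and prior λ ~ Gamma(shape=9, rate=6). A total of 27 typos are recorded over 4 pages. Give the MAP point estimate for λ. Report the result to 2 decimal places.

Σxᵢ = 27, n = 4.
Posterior ∝ λ^8e^(−6λ) · λ^27e^(−4λ) = λ^35e^(−10λ), i.e. Gamma(shape=36, rate=10).
The mode of a Gamma(a, b) with a ≥ 1 (shape–rate) is (a−1)/b = 35/10 ≈ 3.50.

λ̂_MAP = 3.50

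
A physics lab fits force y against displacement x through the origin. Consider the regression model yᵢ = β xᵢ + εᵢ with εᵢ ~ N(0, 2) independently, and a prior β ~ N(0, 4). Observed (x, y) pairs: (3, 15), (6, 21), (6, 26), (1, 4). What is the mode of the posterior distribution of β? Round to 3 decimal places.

log p(β | y) = −Σ(yᵢ − βxᵢ)²/(2·2) − β²/(2·4) + const.
Setting the derivative to zero: Σxᵢ(yᵢ − βxᵢ)/2 − β/4 = 0, so β = Σxᵢyᵢ / (Σxᵢ² + σ²/τ²).
Σxᵢyᵢ = 3·15 + 6·21 + 6·26 + 1·4 = 331; Σxᵢ² = 82; σ²/τ² = 0.5.
β̂_MAP = 331 / (82 + 0.5) = 331/82.5 ≈ 4.012.

β̂_MAP = 4.012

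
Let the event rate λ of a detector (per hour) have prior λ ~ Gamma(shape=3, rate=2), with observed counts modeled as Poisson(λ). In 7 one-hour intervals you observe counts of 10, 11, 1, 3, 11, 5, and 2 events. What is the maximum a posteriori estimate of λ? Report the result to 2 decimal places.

Σxᵢ = 10+11+1+3+11+5+2 = 43, with n = 7.
Posterior ∝ λ^2e^(−2λ) · λ^43e^(−7λ) = λ^45e^(−9λ), i.e. Gamma(shape=46, rate=9).
The mode of a Gamma(a, b) with a ≥ 1 (shape–rate) is (a−1)/b = 45/9 ≈ 5.00.

λ̂_MAP = 5.00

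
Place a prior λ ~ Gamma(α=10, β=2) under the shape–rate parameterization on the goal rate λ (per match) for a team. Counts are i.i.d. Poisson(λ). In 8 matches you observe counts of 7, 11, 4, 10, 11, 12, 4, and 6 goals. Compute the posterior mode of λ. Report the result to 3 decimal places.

λ̂_MAP = 7.400

Σxᵢ = 7+11+4+10+11+12+4+6 = 65, with n = 8.
Posterior ∝ λ^9e^(−2λ) · λ^65e^(−8λ) = λ^74e^(−10λ), i.e. Gamma(shape=75, rate=10).
The mode of a Gamma(a, b) with a ≥ 1 (shape–rate) is (a−1)/b = 74/10 ≈ 7.400.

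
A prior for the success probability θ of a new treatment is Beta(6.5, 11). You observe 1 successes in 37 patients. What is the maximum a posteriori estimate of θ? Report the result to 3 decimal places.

Prior: Beta(6.5, 11).
Data: 1 success in 37 trials. The binomial likelihood contributes θ(1−θ)^36, so the posterior is Beta(6.5+1, 11+36) = Beta(7.5, 47).
For Beta(a, b) with a, b > 1 the mode is (a−1)/(a+b−2) = 6.5/52.5 ≈ 0.124.

θ̂_MAP = 0.124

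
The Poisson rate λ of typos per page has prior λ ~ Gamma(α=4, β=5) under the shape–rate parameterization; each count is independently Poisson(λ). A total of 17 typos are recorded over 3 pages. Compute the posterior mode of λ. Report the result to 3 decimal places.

Σxᵢ = 17, n = 3.
Posterior ∝ λ^3e^(−5λ) · λ^17e^(−3λ) = λ^20e^(−8λ), i.e. Gamma(shape=21, rate=8).
The mode of a Gamma(a, b) with a ≥ 1 (shape–rate) is (a−1)/b = 20/8 ≈ 2.500.

λ̂_MAP = 2.500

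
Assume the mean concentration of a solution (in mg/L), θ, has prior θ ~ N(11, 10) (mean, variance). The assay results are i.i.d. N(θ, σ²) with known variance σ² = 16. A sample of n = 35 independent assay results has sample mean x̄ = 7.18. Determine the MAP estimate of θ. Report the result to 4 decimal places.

θ̂_MAP = 7.3470

n = 35, x̄ = 7.18.
For a Normal prior and Normal likelihood with known variance, the posterior is Normal; its mode equals its mean, the precision-weighted average.
Prior precision 1/σ₀² = 1/10 = 0.1; data precision n/σ² = 35/16 = 2.1875.
θ̂ = (0.1·11 + 2.1875·7.18) / (0.1 + 2.1875) = 16.80625/2.2875 = 2689/366 ≈ 7.3470.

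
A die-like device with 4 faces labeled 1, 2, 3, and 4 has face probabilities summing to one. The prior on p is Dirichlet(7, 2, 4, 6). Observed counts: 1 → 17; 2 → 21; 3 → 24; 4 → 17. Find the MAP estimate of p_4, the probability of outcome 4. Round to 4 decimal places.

The posterior is Dirichlet(αᵢ + nᵢ) = Dirichlet(24, 23, 28, 23).
For a Dirichlet(a₁,…,a_K) with all aᵢ > 1, the mode has j-th component (aⱼ − 1)/(Σaᵢ − K).
Here Σaᵢ = 98 and K = 4, so p_4 = (23 − 1)/(98 − 4) = 22/94 ≈ 0.2340.

MAP estimate: 0.2340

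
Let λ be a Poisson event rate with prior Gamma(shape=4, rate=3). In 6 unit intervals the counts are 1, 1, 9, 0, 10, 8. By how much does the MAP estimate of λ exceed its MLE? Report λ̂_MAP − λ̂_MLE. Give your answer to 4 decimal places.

Σxᵢ = 29. Posterior is Gamma(33, 9); MAP = (33−1)/9 = 32/9 ≈ 3.55556.
MLE = x̄ = 29/6 ≈ 4.83333.
Difference = 32/9 − 29/6 = -23/18 ≈ -1.2778.

MAP − MLE = -1.2778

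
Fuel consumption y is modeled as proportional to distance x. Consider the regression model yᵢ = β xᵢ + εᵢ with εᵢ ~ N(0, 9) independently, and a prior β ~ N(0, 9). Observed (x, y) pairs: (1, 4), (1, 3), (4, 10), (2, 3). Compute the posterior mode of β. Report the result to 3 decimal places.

log p(β | y) = −Σ(yᵢ − βxᵢ)²/(2·9) − β²/(2·9) + const.
Setting the derivative to zero: Σxᵢ(yᵢ − βxᵢ)/9 − β/9 = 0, so β = Σxᵢyᵢ / (Σxᵢ² + σ²/τ²).
Σxᵢyᵢ = 1·4 + 1·3 + 4·10 + 2·3 = 53; Σxᵢ² = 22; σ²/τ² = 1.
β̂_MAP = 53 / (22 + 1) = 53/23 ≈ 2.304.

β̂_MAP = 2.304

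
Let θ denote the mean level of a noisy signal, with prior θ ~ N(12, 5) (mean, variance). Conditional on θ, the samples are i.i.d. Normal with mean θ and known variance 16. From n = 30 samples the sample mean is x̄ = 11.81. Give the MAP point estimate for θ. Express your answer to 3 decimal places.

n = 30, x̄ = 11.81.
For a Normal prior and Normal likelihood with known variance, the posterior is Normal; its mode equals its mean, the precision-weighted average.
Prior precision 1/σ₀² = 1/5 = 0.2; data precision n/σ² = 30/16 = 1.875.
θ̂ = (0.2·12 + 1.875·11.81) / (0.2 + 1.875) = 24.54375/2.075 = 3927/332 ≈ 11.828.

θ̂_MAP = 11.828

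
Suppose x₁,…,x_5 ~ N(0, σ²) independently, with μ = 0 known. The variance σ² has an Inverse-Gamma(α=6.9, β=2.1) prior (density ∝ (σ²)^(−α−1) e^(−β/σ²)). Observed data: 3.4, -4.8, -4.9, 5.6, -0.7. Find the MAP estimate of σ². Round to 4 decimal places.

σ̂²_MAP = 4.5510

Sum of squared deviations about the known mean: SS = (3.4−0)² + (-4.8−0)² + (-4.9−0)² + (5.6−0)² + (-0.7−0)² = 90.46.
The Normal likelihood contributes (σ²)^(−n/2) exp(−SS/(2σ²)), so the posterior is Inverse-Gamma(α + n/2, β + SS/2) = Inverse-Gamma(9.4, 47.33).
The mode of Inverse-Gamma(a, b) is b/(a+1) = 47.33/10.4 ≈ 4.5510.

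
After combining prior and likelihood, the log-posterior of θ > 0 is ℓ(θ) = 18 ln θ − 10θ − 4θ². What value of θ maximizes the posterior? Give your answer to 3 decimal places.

ℓ'(θ) = 18/θ − 10 − 8θ. Setting this to zero and multiplying by θ: 8θ² + 10θ − 18 = 0.
θ = (−10 + √(10² + 4·8·18)) / (2·8) = (−10 + √676) / 16 = (−10 + 26)/16 = 1.
ℓ''(θ) = −18/θ² − 8 < 0, confirming a maximum.

θ̂_MAP = 1.000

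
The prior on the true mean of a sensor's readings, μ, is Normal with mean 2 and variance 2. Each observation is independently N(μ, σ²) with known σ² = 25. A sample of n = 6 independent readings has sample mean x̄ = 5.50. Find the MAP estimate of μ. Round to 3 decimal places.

μ̂_MAP = 3.135

n = 6, x̄ = 5.50.
For a Normal prior and Normal likelihood with known variance, the posterior is Normal; its mode equals its mean, the precision-weighted average.
Prior precision 1/σ₀² = 1/2 = 0.5; data precision n/σ² = 6/25 = 0.24.
μ̂ = (0.5·2 + 0.24·5.5) / (0.5 + 0.24) = 2.32/0.74 = 116/37 ≈ 3.135.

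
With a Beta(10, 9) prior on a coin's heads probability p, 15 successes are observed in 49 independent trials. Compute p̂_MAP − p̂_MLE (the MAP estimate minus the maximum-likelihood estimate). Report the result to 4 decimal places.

Posterior is Beta(25, 43); MAP = (25−1)/(68−2) = 24/66 ≈ 0.36364.
MLE ignores the prior: p̂_MLE = k/n = 15/49 ≈ 0.30612.
Difference = 24/66 − 15/49 = 31/539 ≈ 0.0575.

MAP − MLE = 0.0575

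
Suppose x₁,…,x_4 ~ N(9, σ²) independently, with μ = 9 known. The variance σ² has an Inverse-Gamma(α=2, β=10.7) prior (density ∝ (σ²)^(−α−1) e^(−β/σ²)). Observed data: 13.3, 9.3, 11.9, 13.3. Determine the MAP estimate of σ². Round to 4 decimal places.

Sum of squared deviations about the known mean: SS = (13.3−9)² + (9.3−9)² + (11.9−9)² + (13.3−9)² = 45.48.
The Normal likelihood contributes (σ²)^(−n/2) exp(−SS/(2σ²)), so the posterior is Inverse-Gamma(α + n/2, β + SS/2) = Inverse-Gamma(4, 33.44).
The mode of Inverse-Gamma(a, b) is b/(a+1) = 33.44/5 ≈ 6.6880.

σ̂²_MAP = 6.6880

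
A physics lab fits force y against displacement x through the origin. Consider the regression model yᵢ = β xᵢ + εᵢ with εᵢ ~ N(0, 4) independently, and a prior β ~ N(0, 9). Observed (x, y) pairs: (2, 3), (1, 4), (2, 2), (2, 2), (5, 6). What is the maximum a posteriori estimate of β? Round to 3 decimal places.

β̂_MAP = 1.249

log p(β | y) = −Σ(yᵢ − βxᵢ)²/(2·4) − β²/(2·9) + const.
Setting the derivative to zero: Σxᵢ(yᵢ − βxᵢ)/4 − β/9 = 0, so β = Σxᵢyᵢ / (Σxᵢ² + σ²/τ²).
Σxᵢyᵢ = 2·3 + 1·4 + 2·2 + 2·2 + 5·6 = 48; Σxᵢ² = 38; σ²/τ² = 4/9.
β̂_MAP = 48 / (38 + 4/9) = 48/(346/9) = 216/173 ≈ 1.249.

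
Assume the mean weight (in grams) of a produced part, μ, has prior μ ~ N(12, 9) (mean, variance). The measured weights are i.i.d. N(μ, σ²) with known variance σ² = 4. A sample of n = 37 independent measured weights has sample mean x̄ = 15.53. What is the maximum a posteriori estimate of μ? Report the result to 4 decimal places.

μ̂_MAP = 15.4881

n = 37, x̄ = 15.53.
For a Normal prior and Normal likelihood with known variance, the posterior is Normal; its mode equals its mean, the precision-weighted average.
Prior precision 1/σ₀² = 1/9; data precision n/σ² = 37/4 = 9.25.
μ̂ = ((1/9)·12 + 9.25·15.53) / (1/9 + 9.25) = (173983/1200)/(337/36) = 521949/33700 ≈ 15.4881.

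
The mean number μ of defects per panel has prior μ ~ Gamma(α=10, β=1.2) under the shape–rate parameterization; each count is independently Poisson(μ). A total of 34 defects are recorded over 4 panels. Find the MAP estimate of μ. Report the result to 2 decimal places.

Σxᵢ = 34, n = 4.
Posterior ∝ μ^9e^(−1.2μ) · μ^34e^(−4μ) = μ^43e^(−5.2μ), i.e. Gamma(shape=44, rate=5.2).
The mode of a Gamma(a, b) with a ≥ 1 (shape–rate) is (a−1)/b = 43/5.2 ≈ 8.27.

μ̂_MAP = 8.27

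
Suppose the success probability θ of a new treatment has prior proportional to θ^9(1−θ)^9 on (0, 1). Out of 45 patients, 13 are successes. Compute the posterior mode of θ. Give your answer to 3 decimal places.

θ̂_MAP = 0.349

The prior density ∝ θ^9(1−θ)^9 is the kernel of Beta(10, 10).
Data: 13 successes in 45 trials. The binomial likelihood contributes θ^13(1−θ)^32, so the posterior is Beta(10+13, 10+32) = Beta(23, 42).
For Beta(a, b) with a, b > 1 the mode is (a−1)/(a+b−2) = 22/63 ≈ 0.349.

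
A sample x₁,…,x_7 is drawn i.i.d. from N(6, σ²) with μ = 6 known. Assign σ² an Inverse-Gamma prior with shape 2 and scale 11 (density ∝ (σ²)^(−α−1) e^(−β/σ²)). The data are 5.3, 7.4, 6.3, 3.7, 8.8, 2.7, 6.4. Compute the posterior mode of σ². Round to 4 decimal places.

σ̂²_MAP = 3.7477

Sum of squared deviations about the known mean: SS = (5.3−6)² + (7.4−6)² + (6.3−6)² + (3.7−6)² + (8.8−6)² + (2.7−6)² + (6.4−6)² = 26.72.
The Normal likelihood contributes (σ²)^(−n/2) exp(−SS/(2σ²)), so the posterior is Inverse-Gamma(α + n/2, β + SS/2) = Inverse-Gamma(5.5, 24.36).
The mode of Inverse-Gamma(a, b) is b/(a+1) = 24.36/6.5 ≈ 3.7477.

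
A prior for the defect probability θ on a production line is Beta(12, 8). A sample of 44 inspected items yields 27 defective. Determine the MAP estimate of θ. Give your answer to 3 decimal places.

Prior: Beta(12, 8).
Data: 27 successes in 44 trials. The binomial likelihood contributes θ^27(1−θ)^17, so the posterior is Beta(12+27, 8+17) = Beta(39, 25).
For Beta(a, b) with a, b > 1 the mode is (a−1)/(a+b−2) = 38/62 ≈ 0.613.

θ̂_MAP = 0.613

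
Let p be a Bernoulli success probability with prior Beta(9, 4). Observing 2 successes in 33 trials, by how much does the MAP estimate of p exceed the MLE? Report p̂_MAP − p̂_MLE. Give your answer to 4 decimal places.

MAP − MLE = 0.1667

Posterior is Beta(11, 35); MAP = (11−1)/(46−2) = 10/44 ≈ 0.22727.
MLE ignores the prior: p̂_MLE = k/n = 2/33 ≈ 0.06061.
Difference = 10/44 − 2/33 = 1/6 ≈ 0.1667.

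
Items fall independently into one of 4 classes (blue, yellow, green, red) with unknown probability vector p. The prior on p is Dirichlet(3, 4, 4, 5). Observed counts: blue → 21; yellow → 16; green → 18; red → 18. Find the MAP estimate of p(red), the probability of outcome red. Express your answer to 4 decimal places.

The posterior is Dirichlet(αᵢ + nᵢ) = Dirichlet(24, 20, 22, 23).
For a Dirichlet(a₁,…,a_K) with all aᵢ > 1, the mode has j-th component (aⱼ − 1)/(Σaᵢ − K).
Here Σaᵢ = 89 and K = 4, so p(red) = (23 − 1)/(89 − 4) = 22/85 ≈ 0.2588.

MAP estimate of p(red) = 0.2588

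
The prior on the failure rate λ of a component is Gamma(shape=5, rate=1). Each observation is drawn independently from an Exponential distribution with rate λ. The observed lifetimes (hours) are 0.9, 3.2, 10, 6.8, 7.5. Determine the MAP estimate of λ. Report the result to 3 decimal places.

The Exponential(rate=λ) likelihood is ∝ λ^n e^(−λΣtᵢ). Here n = 5 and Σtᵢ = 0.9 + 3.2 + 10 + 6.8 + 7.5 = 28.4.
Posterior ∝ λ^4e^(−1λ) · λ^5e^(−28.4λ) = λ^9e^(−29.4λ), i.e. Gamma(10, 29.4).
Mode = (a−1)/b = 9/29.4 ≈ 0.306.

λ̂_MAP = 0.306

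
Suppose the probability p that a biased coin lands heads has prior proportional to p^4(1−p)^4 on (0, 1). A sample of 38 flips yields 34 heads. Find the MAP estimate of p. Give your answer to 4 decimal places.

The prior density ∝ p^4(1−p)^4 is the kernel of Beta(5, 5).
Data: 34 successes in 38 trials. The binomial likelihood contributes p^34(1−p)^4, so the posterior is Beta(5+34, 5+4) = Beta(39, 9).
For Beta(a, b) with a, b > 1 the mode is (a−1)/(a+b−2) = 38/46 ≈ 0.8261.

p̂_MAP = 0.8261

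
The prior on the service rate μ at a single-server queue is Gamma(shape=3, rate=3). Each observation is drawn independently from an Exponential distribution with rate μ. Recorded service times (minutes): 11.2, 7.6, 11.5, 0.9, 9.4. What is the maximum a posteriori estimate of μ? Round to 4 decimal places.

μ̂_MAP = 0.1606

The Exponential(rate=μ) likelihood is ∝ μ^n e^(−μΣtᵢ). Here n = 5 and Σtᵢ = 11.2 + 7.6 + 11.5 + 0.9 + 9.4 = 40.6.
Posterior ∝ μ^2e^(−3μ) · μ^5e^(−40.6μ) = μ^7e^(−43.6μ), i.e. Gamma(8, 43.6).
Mode = (a−1)/b = 7/43.6 ≈ 0.1606.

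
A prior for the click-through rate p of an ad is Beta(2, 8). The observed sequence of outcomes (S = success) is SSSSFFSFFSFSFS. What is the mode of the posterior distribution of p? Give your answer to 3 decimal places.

Prior: Beta(2, 8).
Data: 8 successes in 14 trials (from the sequence). The binomial likelihood contributes p^8(1−p)^6, so the posterior is Beta(2+8, 8+6) = Beta(10, 14).
For Beta(a, b) with a, b > 1 the mode is (a−1)/(a+b−2) = 9/22 ≈ 0.409.

p̂_MAP = 0.409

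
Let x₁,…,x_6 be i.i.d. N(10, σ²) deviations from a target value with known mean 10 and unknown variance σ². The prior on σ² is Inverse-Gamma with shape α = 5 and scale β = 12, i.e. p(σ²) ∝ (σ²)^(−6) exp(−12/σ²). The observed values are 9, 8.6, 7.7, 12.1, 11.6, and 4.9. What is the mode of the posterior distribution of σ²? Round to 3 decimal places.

Sum of squared deviations about the known mean: SS = (9−10)² + (8.6−10)² + (7.7−10)² + (12.1−10)² + (11.6−10)² + (4.9−10)² = 41.23.
The Normal likelihood contributes (σ²)^(−n/2) exp(−SS/(2σ²)), so the posterior is Inverse-Gamma(α + n/2, β + SS/2) = Inverse-Gamma(8, 32.615).
The mode of Inverse-Gamma(a, b) is b/(a+1) = 32.615/9 ≈ 3.624.

σ̂²_MAP = 3.624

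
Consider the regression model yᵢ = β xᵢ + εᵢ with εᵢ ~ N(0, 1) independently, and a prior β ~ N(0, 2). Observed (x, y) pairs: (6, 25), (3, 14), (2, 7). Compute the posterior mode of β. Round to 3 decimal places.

β̂_MAP = 4.162

log p(β | y) = −Σ(yᵢ − βxᵢ)²/(2·1) − β²/(2·2) + const.
Setting the derivative to zero: Σxᵢ(yᵢ − βxᵢ)/1 − β/2 = 0, so β = Σxᵢyᵢ / (Σxᵢ² + σ²/τ²).
Σxᵢyᵢ = 6·25 + 3·14 + 2·7 = 206; Σxᵢ² = 49; σ²/τ² = 0.5.
β̂_MAP = 206 / (49 + 0.5) = 206/49.5 ≈ 4.162.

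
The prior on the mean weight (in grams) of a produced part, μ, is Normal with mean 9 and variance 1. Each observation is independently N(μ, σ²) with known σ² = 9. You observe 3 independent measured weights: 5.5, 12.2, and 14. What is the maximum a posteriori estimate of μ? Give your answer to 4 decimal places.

μ̂_MAP = 9.3917

n = 3; x̄ = (5.5 + 12.2 + 14)/3 = 31.7/3 = 317/30 ≈ 10.5667.
For a Normal prior and Normal likelihood with known variance, the posterior is Normal; its mode equals its mean, the precision-weighted average.
Prior precision 1/σ₀² = 1/1 = 1; data precision n/σ² = 3/9 = 1/3.
μ̂ = (1·9 + (1/3)·(317/30)) / (1 + 1/3) = (1127/90)/(4/3) = 1127/120 ≈ 9.3917.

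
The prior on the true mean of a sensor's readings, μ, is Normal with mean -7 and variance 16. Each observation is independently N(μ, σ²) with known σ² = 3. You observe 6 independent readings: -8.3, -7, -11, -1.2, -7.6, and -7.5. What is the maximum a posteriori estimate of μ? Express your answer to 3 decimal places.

n = 6; x̄ = ((-8.3) + (-7) + (-11) + (-1.2) + (-7.6) + (-7.5))/6 = -42.6/6 = -7.1.
For a Normal prior and Normal likelihood with known variance, the posterior is Normal; its mode equals its mean, the precision-weighted average.
Prior precision 1/σ₀² = 1/16 = 0.0625; data precision n/σ² = 6/3 = 2.
μ̂ = (0.0625·(-7) + 2·(-7.1)) / (0.0625 + 2) = (-14.6375)/2.0625 = -1171/165 ≈ -7.097.

μ̂_MAP = -7.097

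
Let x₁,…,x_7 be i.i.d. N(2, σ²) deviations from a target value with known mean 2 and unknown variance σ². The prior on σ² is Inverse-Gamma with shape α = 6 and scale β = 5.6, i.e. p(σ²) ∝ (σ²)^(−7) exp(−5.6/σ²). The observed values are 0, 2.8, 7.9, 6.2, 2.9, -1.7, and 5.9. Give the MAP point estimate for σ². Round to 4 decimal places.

σ̂²_MAP = 4.6667

Sum of squared deviations about the known mean: SS = (0−2)² + (2.8−2)² + (7.9−2)² + (6.2−2)² + (2.9−2)² + (-1.7−2)² + (5.9−2)² = 86.8.
The Normal likelihood contributes (σ²)^(−n/2) exp(−SS/(2σ²)), so the posterior is Inverse-Gamma(α + n/2, β + SS/2) = Inverse-Gamma(9.5, 49).
The mode of Inverse-Gamma(a, b) is b/(a+1) = 49/10.5 ≈ 4.6667.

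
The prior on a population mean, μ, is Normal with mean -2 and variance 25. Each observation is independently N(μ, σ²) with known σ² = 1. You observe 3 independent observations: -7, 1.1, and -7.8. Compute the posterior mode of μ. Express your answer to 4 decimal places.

n = 3; x̄ = ((-7) + 1.1 + (-7.8))/3 = -13.7/3 = -137/30 ≈ -4.5667.
For a Normal prior and Normal likelihood with known variance, the posterior is Normal; its mode equals its mean, the precision-weighted average.
Prior precision 1/σ₀² = 1/25 = 0.04; data precision n/σ² = 3/1 = 3.
μ̂ = (0.04·(-2) + 3·(-137/30)) / (0.04 + 3) = (-13.78)/3.04 = -689/152 ≈ -4.5329.

μ̂_MAP = -4.5329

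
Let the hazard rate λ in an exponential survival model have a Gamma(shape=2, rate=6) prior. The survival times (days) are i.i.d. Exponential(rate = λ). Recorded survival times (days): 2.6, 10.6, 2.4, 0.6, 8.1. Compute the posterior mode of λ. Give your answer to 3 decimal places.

λ̂_MAP = 0.198

The Exponential(rate=λ) likelihood is ∝ λ^n e^(−λΣtᵢ). Here n = 5 and Σtᵢ = 2.6 + 10.6 + 2.4 + 0.6 + 8.1 = 24.3.
Posterior ∝ λe^(−6λ) · λ^5e^(−24.3λ) = λ^6e^(−30.3λ), i.e. Gamma(7, 30.3).
Mode = (a−1)/b = 6/30.3 ≈ 0.198.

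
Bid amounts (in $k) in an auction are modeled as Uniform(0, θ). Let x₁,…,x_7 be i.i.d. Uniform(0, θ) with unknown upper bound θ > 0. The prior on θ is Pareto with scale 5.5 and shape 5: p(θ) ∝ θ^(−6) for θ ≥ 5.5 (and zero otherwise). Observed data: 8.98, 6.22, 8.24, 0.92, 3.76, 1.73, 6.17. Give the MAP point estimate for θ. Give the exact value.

θ̂_MAP = 8.98

The Uniform(0, θ) likelihood is θ^(−n) for θ ≥ max(xᵢ), zero otherwise. Here max(xᵢ) = 8.98.
Posterior ∝ θ^(−6) · θ^(−7) = θ^(−13) on θ ≥ max(5.5, 8.98) = 8.98.
This density is strictly decreasing in θ, so the posterior mode lies at the lower boundary of the support.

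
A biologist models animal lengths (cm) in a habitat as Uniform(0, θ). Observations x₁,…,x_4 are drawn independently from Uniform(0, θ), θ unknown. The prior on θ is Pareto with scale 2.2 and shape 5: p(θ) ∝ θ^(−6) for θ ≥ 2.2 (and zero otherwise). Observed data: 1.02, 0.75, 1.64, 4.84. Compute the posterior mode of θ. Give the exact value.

The Uniform(0, θ) likelihood is θ^(−n) for θ ≥ max(xᵢ), zero otherwise. Here max(xᵢ) = 4.84.
Posterior ∝ θ^(−6) · θ^(−4) = θ^(−10) on θ ≥ max(2.2, 4.84) = 4.84.
This density is strictly decreasing in θ, so the posterior mode lies at the lower boundary of the support.

θ̂_MAP = 4.84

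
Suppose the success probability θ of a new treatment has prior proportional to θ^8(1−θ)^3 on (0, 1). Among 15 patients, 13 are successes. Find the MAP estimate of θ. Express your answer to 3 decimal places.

θ̂_MAP = 0.808

The prior density ∝ θ^8(1−θ)^3 is the kernel of Beta(9, 4).
Data: 13 successes in 15 trials. The binomial likelihood contributes θ^13(1−θ)^2, so the posterior is Beta(9+13, 4+2) = Beta(22, 6).
For Beta(a, b) with a, b > 1 the mode is (a−1)/(a+b−2) = 21/26 ≈ 0.808.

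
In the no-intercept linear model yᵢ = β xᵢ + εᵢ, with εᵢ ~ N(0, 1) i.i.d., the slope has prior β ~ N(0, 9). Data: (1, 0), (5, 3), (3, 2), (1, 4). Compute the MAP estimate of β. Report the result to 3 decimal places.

log p(β | y) = −Σ(yᵢ − βxᵢ)²/(2·1) − β²/(2·9) + const.
Setting the derivative to zero: Σxᵢ(yᵢ − βxᵢ)/1 − β/9 = 0, so β = Σxᵢyᵢ / (Σxᵢ² + σ²/τ²).
Σxᵢyᵢ = 1·0 + 5·3 + 3·2 + 1·4 = 25; Σxᵢ² = 36; σ²/τ² = 1/9.
β̂_MAP = 25 / (36 + 1/9) = 25/(325/9) = 9/13 ≈ 0.692.

β̂_MAP = 0.692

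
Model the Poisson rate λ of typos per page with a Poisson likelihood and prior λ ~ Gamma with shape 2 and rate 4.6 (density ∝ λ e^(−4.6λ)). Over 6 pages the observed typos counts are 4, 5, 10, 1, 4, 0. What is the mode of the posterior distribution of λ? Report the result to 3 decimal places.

Σxᵢ = 4+5+10+1+4+0 = 24, with n = 6.
Posterior ∝ λe^(−4.6λ) · λ^24e^(−6λ) = λ^25e^(−10.6λ), i.e. Gamma(shape=26, rate=10.6).
The mode of a Gamma(a, b) with a ≥ 1 (shape–rate) is (a−1)/b = 25/10.6 ≈ 2.358.

λ̂_MAP = 2.358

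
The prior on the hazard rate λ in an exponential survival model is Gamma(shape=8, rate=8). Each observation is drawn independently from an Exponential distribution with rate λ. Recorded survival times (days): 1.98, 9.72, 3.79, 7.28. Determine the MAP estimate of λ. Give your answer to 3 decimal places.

The Exponential(rate=λ) likelihood is ∝ λ^n e^(−λΣtᵢ). Here n = 4 and Σtᵢ = 1.98 + 9.72 + 3.79 + 7.28 = 22.77.
Posterior ∝ λ^7e^(−8λ) · λ^4e^(−22.77λ) = λ^11e^(−30.77λ), i.e. Gamma(12, 30.77).
Mode = (a−1)/b = 11/30.77 ≈ 0.357.

λ̂_MAP = 0.357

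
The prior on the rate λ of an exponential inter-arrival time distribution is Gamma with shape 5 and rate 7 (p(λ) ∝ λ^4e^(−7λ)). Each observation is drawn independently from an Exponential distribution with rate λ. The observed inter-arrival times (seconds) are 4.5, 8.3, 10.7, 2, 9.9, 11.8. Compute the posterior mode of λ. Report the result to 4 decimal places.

The Exponential(rate=λ) likelihood is ∝ λ^n e^(−λΣtᵢ). Here n = 6 and Σtᵢ = 4.5 + 8.3 + 10.7 + 2 + 9.9 + 11.8 = 47.2.
Posterior ∝ λ^4e^(−7λ) · λ^6e^(−47.2λ) = λ^10e^(−54.2λ), i.e. Gamma(11, 54.2).
Mode = (a−1)/b = 10/54.2 ≈ 0.1845.

λ̂_MAP = 0.1845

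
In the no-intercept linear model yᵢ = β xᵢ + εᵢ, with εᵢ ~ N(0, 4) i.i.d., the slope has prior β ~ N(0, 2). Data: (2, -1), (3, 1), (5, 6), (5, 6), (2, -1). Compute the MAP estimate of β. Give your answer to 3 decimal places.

log p(β | y) = −Σ(yᵢ − βxᵢ)²/(2·4) − β²/(2·2) + const.
Setting the derivative to zero: Σxᵢ(yᵢ − βxᵢ)/4 − β/2 = 0, so β = Σxᵢyᵢ / (Σxᵢ² + σ²/τ²).
Σxᵢyᵢ = 2·(-1) + 3·1 + 5·6 + 5·6 + 2·(-1) = 59; Σxᵢ² = 67; σ²/τ² = 2.
β̂_MAP = 59 / (67 + 2) = 59/69 ≈ 0.855.

β̂_MAP = 0.855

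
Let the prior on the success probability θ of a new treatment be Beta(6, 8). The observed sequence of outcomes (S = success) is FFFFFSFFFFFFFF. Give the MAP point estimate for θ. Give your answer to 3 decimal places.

Prior: Beta(6, 8).
Data: 1 success in 14 trials (from the sequence). The binomial likelihood contributes θ(1−θ)^13, so the posterior is Beta(6+1, 8+13) = Beta(7, 21).
For Beta(a, b) with a, b > 1 the mode is (a−1)/(a+b−2) = 6/26 ≈ 0.231.

θ̂_MAP = 0.231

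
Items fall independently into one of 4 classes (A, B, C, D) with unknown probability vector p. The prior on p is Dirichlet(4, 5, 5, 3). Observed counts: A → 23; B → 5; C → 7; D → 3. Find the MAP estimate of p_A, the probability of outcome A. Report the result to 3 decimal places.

The posterior is Dirichlet(αᵢ + nᵢ) = Dirichlet(27, 10, 12, 6).
For a Dirichlet(a₁,…,a_K) with all aᵢ > 1, the mode has j-th component (aⱼ − 1)/(Σaᵢ − K).
Here Σaᵢ = 55 and K = 4, so p_A = (27 − 1)/(55 − 4) = 26/51 ≈ 0.510.

MAP estimate of p_A = 0.510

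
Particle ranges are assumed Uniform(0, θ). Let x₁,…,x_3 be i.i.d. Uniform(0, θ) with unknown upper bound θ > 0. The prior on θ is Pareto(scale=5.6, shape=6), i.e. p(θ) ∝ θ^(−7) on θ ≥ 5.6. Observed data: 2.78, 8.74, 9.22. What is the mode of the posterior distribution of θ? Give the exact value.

The Uniform(0, θ) likelihood is θ^(−n) for θ ≥ max(xᵢ), zero otherwise. Here max(xᵢ) = 9.22.
Posterior ∝ θ^(−7) · θ^(−3) = θ^(−10) on θ ≥ max(5.6, 9.22) = 9.22.
This density is strictly decreasing in θ, so the posterior mode lies at the lower boundary of the support.

θ̂_MAP = 9.22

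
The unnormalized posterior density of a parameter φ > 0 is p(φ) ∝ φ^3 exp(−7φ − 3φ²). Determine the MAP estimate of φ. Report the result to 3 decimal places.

φ̂_MAP = 0.333

ℓ'(φ) = 3/φ − 7 − 6φ. Setting this to zero and multiplying by φ: 6φ² + 7φ − 3 = 0.
φ = (−7 + √(7² + 4·6·3)) / (2·6) = (−7 + √121) / 12 = (−7 + 11)/12 = 1/3.
ℓ''(φ) = −3/φ² − 6 < 0, confirming a maximum.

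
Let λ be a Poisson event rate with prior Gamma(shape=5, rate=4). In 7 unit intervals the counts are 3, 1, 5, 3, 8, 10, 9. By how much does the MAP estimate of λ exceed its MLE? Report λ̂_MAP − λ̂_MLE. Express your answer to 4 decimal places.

Σxᵢ = 39. Posterior is Gamma(44, 11); MAP = (44−1)/11 = 43/11 ≈ 3.90909.
MLE = x̄ = 39/7 ≈ 5.57143.
Difference = 43/11 − 39/7 = -128/77 ≈ -1.6623.

MAP − MLE = -1.6623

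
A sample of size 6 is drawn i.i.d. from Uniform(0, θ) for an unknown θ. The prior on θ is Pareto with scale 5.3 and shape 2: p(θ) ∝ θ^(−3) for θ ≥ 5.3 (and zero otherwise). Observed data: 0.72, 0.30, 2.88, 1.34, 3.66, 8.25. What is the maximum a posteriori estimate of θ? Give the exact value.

θ̂_MAP = 8.25

The Uniform(0, θ) likelihood is θ^(−n) for θ ≥ max(xᵢ), zero otherwise. Here max(xᵢ) = 8.25.
Posterior ∝ θ^(−3) · θ^(−6) = θ^(−9) on θ ≥ max(5.3, 8.25) = 8.25.
This density is strictly decreasing in θ, so the posterior mode lies at the lower boundary of the support.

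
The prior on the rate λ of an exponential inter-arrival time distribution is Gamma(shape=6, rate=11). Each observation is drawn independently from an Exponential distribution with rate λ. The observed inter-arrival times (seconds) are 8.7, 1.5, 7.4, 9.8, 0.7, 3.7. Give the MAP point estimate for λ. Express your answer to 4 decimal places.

The Exponential(rate=λ) likelihood is ∝ λ^n e^(−λΣtᵢ). Here n = 6 and Σtᵢ = 8.7 + 1.5 + 7.4 + 9.8 + 0.7 + 3.7 = 31.8.
Posterior ∝ λ^5e^(−11λ) · λ^6e^(−31.8λ) = λ^11e^(−42.8λ), i.e. Gamma(12, 42.8).
Mode = (a−1)/b = 11/42.8 ≈ 0.2570.

λ̂_MAP = 0.2570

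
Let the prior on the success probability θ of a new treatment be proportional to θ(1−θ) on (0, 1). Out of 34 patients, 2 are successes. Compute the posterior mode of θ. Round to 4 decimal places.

θ̂_MAP = 0.0833

The prior density ∝ θ(1−θ)^1 is the kernel of Beta(2, 2).
Data: 2 successes in 34 trials. The binomial likelihood contributes θ^2(1−θ)^32, so the posterior is Beta(2+2, 2+32) = Beta(4, 34).
For Beta(a, b) with a, b > 1 the mode is (a−1)/(a+b−2) = 3/36 ≈ 0.0833.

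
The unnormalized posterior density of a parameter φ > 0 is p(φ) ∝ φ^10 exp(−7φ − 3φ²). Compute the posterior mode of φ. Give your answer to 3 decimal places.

ℓ'(φ) = 10/φ − 7 − 6φ. Setting this to zero and multiplying by φ: 6φ² + 7φ − 10 = 0.
φ = (−7 + √(7² + 4·6·10)) / (2·6) = (−7 + √289) / 12 = (−7 + 17)/12 = 5/6.
ℓ''(φ) = −10/φ² − 6 < 0, confirming a maximum.

φ̂_MAP = 0.833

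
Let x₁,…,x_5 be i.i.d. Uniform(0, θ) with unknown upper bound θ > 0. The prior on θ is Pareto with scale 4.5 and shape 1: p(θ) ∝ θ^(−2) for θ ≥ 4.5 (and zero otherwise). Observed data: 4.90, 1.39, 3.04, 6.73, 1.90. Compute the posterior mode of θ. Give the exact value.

θ̂_MAP = 6.73

The Uniform(0, θ) likelihood is θ^(−n) for θ ≥ max(xᵢ), zero otherwise. Here max(xᵢ) = 6.73.
Posterior ∝ θ^(−2) · θ^(−5) = θ^(−7) on θ ≥ max(4.5, 6.73) = 6.73.
This density is strictly decreasing in θ, so the posterior mode lies at the lower boundary of the support.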